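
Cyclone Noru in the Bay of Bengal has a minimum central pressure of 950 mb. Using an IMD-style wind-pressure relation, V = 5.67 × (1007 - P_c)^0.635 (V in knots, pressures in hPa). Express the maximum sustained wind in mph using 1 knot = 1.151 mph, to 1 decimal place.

85.0 mph

ΔP = 1007 − 950 = 57 mb.
V ≈ 5.67 × 57^0.635 = 5.67 × 13.031 ≈ 73.886 kt.
73.886 × 1.151 ≈ 85.04 mph → 85.0 mph.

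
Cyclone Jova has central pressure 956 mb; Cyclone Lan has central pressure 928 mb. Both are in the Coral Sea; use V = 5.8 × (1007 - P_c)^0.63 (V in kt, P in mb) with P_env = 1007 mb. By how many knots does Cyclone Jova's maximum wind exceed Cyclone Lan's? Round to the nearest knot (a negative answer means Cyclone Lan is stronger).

-22 kt

Cyclone Jova: ΔP = 51; V ≈ 5.8 × 51^0.63 ≈ 69.06 kt.
Cyclone Lan: ΔP = 79; V ≈ 5.8 × 79^0.63 ≈ 90.98 kt.
Difference ≈ 69.06 − 90.98 = -21.92 → -22 kt.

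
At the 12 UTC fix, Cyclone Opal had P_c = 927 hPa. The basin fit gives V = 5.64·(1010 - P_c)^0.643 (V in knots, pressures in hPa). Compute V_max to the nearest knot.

97 kt

ΔP = 1010 − 927 = 83 hPa.
83^0.643 ≈ 17.138.
V ≈ 5.64 × 17.138 ≈ 96.7 kt.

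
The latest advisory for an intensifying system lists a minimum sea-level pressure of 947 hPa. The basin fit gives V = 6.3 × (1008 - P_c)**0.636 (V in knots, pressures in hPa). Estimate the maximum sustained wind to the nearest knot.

86 kt

ΔP = 1008 − 947 = 61 hPa.
61^0.636 ≈ 13.661.
V ≈ 6.3 × 13.661 ≈ 86.1 kt.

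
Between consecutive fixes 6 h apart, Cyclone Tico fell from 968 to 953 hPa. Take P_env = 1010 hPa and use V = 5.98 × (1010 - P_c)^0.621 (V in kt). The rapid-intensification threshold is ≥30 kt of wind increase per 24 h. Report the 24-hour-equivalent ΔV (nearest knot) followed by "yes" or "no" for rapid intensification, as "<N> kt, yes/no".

51 kt, yes

V₁: ΔP = 42, V ≈ 5.98 × 42^0.621 ≈ 60.92 kt.
V₂: ΔP = 57, V ≈ 5.98 × 57^0.621 ≈ 73.64 kt.
ΔV over 6 h = 12.72 kt → 24 h equivalent = 12.72 × 24/6 ≈ 50.88 kt.
51 kt ≥ 30 kt ⇒ rapid intensification.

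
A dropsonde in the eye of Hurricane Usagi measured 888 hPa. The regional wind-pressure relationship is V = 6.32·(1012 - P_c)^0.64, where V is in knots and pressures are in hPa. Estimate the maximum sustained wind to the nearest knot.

ΔP = 1012 − 888 = 124 hPa.
124^0.64 ≈ 21.867.
V ≈ 6.32 × 21.867 ≈ 138.2 kt.

138 kt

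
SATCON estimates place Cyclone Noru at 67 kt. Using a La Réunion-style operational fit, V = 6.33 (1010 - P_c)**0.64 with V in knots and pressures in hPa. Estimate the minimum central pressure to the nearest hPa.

970 hPa

ΔP = (V / 6.33)^(1/0.64) = (67/6.33)^1.562.
67/6.33 = 10.585; 10.585^1.562 ≈ 39.91 hPa.
P_c = 1010 − 39.91 = 970.09 ≈ 970 hPa.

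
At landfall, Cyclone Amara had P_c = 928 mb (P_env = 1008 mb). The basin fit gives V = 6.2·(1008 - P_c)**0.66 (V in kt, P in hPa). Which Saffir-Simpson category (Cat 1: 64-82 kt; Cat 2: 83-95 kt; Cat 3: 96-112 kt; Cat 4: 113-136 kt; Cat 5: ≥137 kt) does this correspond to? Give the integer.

3

ΔP = 1008 − 928 = 80 mb.
V ≈ 6.2 × 80^0.66 = 6.2 × 18.03 ≈ 112 kt.
112 kt falls in the Category 3 band.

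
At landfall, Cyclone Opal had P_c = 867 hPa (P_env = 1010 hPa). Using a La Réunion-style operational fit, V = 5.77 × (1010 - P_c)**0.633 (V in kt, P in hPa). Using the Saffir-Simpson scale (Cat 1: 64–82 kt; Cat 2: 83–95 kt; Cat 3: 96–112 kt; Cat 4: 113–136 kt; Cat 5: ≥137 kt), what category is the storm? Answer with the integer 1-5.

4

ΔP = 1010 − 867 = 143 hPa.
V ≈ 5.77 × 143^0.633 = 5.77 × 23.14 ≈ 134 kt.
134 kt falls in the Category 4 band.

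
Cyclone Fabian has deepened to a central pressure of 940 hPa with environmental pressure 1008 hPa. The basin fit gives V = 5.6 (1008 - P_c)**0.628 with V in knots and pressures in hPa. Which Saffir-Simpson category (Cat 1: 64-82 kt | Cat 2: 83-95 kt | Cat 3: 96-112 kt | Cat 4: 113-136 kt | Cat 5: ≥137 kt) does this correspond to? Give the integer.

ΔP = 1008 − 940 = 68 hPa.
V ≈ 5.6 × 68^0.628 = 5.6 × 14.15 ≈ 79 kt.
79 kt falls in the Category 1 band.

1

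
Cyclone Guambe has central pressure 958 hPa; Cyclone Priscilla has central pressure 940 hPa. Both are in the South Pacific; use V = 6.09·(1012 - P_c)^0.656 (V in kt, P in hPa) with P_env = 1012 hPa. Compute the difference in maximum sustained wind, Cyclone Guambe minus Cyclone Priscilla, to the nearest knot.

-17 kt

Cyclone Guambe: ΔP = 54; V ≈ 6.09 × 54^0.656 ≈ 83.38 kt.
Cyclone Priscilla: ΔP = 72; V ≈ 6.09 × 72^0.656 ≈ 100.70 kt.
Difference ≈ 83.38 − 100.70 = -17.32 → -17 kt.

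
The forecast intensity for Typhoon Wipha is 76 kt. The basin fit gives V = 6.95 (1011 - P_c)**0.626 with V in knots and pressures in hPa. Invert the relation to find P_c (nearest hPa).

ΔP = (V / 6.95)^(1/0.626) = (76/6.95)^1.597.
76/6.95 = 10.935; 10.935^1.597 ≈ 45.65 hPa.
P_c = 1011 − 45.65 = 965.35 ≈ 965 hPa.

965 hPa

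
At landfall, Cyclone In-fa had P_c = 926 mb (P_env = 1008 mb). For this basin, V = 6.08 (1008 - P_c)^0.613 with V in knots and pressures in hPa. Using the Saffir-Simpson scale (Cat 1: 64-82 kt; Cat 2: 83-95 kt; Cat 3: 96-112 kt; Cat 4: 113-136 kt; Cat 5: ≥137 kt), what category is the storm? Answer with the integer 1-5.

ΔP = 1008 − 926 = 82 mb.
V ≈ 6.08 × 82^0.613 = 6.08 × 14.90 ≈ 91 kt.
91 kt falls in the Category 2 band.

2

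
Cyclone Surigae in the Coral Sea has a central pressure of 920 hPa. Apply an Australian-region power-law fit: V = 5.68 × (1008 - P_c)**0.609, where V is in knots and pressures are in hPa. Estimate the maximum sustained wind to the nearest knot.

ΔP = 1008 − 920 = 88 hPa.
88^0.609 ≈ 15.282.
V ≈ 5.68 × 15.282 ≈ 86.8 kt.

87 kt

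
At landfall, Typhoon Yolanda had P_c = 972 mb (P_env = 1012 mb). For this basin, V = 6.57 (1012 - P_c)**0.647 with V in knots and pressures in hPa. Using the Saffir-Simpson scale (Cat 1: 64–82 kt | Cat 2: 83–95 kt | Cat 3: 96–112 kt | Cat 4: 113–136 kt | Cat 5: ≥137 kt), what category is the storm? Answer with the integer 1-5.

1

ΔP = 1012 − 972 = 40 mb.
V ≈ 6.57 × 40^0.647 = 6.57 × 10.88 ≈ 71 kt.
71 kt falls in the Category 1 band.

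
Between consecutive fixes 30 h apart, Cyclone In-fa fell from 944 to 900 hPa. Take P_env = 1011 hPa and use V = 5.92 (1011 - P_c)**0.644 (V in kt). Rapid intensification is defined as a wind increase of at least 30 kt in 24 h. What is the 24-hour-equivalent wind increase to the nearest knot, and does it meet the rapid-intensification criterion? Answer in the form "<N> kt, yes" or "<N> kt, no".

27 kt, no

V₁: ΔP = 67, V ≈ 5.92 × 67^0.644 ≈ 88.78 kt.
V₂: ΔP = 111, V ≈ 5.92 × 111^0.644 ≈ 122.89 kt.
ΔV over 30 h = 34.11 kt → 24 h equivalent = 34.11 × 24/30 ≈ 27.29 kt.
27 kt < 30 kt ⇒ not rapid intensification.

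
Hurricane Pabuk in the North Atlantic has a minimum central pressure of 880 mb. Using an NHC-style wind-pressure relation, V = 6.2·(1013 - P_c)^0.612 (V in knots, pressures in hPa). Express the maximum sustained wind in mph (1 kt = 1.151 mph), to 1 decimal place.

142.3 mph

ΔP = 1013 − 880 = 133 mb.
V ≈ 6.2 × 133^0.612 = 6.2 × 19.943 ≈ 123.649 kt.
123.649 × 1.151 ≈ 142.32 mph → 142.3 mph.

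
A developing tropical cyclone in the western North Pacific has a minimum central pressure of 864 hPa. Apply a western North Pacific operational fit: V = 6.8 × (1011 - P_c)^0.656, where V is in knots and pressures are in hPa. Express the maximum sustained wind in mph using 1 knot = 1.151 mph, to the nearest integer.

207 mph

ΔP = 1011 − 864 = 147 hPa.
V ≈ 6.8 × 147^0.656 = 6.8 × 26.409 ≈ 179.585 kt.
179.585 × 1.151 ≈ 206.70 mph → 207 mph.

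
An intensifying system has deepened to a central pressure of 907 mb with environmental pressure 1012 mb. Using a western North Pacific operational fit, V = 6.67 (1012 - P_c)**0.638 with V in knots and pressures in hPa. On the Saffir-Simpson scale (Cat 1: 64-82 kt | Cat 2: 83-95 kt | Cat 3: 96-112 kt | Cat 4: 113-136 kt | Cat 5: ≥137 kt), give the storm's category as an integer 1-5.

ΔP = 1012 − 907 = 105 mb.
V ≈ 6.67 × 105^0.638 = 6.67 × 19.48 ≈ 130 kt.
130 kt falls in the Category 4 band.

4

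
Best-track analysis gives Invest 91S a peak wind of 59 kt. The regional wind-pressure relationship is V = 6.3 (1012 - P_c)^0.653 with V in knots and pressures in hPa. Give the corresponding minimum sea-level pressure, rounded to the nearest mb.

981 mb

ΔP = (V / 6.3)^(1/0.653) = (59/6.3)^1.531.
59/6.3 = 9.365; 9.365^1.531 ≈ 30.74 mb.
P_c = 1012 − 30.74 = 981.26 ≈ 981 mb.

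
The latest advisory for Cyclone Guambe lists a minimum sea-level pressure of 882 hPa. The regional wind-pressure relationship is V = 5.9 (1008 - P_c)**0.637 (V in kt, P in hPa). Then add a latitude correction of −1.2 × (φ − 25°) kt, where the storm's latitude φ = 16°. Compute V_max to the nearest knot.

139 kt

ΔP = 1008 − 882 = 126 hPa.
126^0.637 ≈ 21.774.
V ≈ 5.9 × 21.774 ≈ 128.5 kt.
Latitude correction: −1.2 × (16 − 25) = 10.8 kt.
Corrected V ≈ 139.3 kt → 139 kt.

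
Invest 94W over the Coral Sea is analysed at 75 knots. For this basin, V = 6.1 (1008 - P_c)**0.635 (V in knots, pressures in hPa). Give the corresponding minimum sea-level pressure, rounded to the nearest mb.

ΔP = (V / 6.1)^(1/0.635) = (75/6.1)^1.575.
75/6.1 = 12.295; 12.295^1.575 ≈ 52.01 mb.
P_c = 1008 − 52.01 = 955.99 ≈ 956 mb.

956 mb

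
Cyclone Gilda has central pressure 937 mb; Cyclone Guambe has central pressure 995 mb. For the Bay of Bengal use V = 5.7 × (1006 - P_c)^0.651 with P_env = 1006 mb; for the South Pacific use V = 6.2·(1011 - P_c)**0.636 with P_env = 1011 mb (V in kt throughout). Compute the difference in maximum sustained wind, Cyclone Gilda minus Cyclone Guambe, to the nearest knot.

Cyclone Gilda: ΔP = 69; V ≈ 5.7 × 69^0.651 ≈ 89.74 kt.
Cyclone Guambe: ΔP = 16; V ≈ 6.2 × 16^0.636 ≈ 36.16 kt.
Difference ≈ 89.74 − 36.16 = 53.58 → 54 kt.

54 kt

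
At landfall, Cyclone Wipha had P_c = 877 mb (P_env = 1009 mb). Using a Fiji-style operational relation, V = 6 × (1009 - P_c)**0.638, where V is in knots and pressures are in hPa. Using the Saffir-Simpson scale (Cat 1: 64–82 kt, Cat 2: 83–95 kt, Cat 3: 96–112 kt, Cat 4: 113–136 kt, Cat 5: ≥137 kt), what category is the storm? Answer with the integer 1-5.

4

ΔP = 1009 − 877 = 132 mb.
V ≈ 6 × 132^0.638 = 6 × 22.54 ≈ 135 kt.
135 kt falls in the Category 4 band.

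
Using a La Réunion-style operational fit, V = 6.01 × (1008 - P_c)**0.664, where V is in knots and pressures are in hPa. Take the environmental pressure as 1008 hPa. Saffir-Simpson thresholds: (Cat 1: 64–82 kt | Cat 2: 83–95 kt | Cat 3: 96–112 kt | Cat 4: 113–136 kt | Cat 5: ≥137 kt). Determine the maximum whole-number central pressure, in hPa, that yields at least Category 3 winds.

943 hPa

Category 3 begins at V = 96 kt.
Required ΔP = (96/6.01)^(1/0.664) = 15.973^1.506 ≈ 64.91 hPa.
P_c ≤ 1008 − 64.91 = 943.09, so the highest integer P_c is 943 hPa.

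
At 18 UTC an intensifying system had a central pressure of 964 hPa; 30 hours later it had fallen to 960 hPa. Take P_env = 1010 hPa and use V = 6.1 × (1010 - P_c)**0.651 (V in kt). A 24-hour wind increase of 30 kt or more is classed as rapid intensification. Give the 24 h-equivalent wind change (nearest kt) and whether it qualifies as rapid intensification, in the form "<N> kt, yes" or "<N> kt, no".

V₁: ΔP = 46, V ≈ 6.1 × 46^0.651 ≈ 73.75 kt.
V₂: ΔP = 50, V ≈ 6.1 × 50^0.651 ≈ 77.87 kt.
ΔV over 30 h = 4.12 kt → 24 h equivalent = 4.12 × 24/30 ≈ 3.30 kt.
3 kt < 30 kt ⇒ not rapid intensification.

3 kt, no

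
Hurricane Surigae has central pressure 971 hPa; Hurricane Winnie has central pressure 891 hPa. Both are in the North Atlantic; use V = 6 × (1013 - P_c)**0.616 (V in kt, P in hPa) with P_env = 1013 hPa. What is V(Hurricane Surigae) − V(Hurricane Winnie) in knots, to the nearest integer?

-56 kt

Hurricane Surigae: ΔP = 42; V ≈ 6 × 42^0.616 ≈ 59.99 kt.
Hurricane Winnie: ΔP = 122; V ≈ 6 × 122^0.616 ≈ 115.70 kt.
Difference ≈ 59.99 − 115.70 = -55.71 → -56 kt.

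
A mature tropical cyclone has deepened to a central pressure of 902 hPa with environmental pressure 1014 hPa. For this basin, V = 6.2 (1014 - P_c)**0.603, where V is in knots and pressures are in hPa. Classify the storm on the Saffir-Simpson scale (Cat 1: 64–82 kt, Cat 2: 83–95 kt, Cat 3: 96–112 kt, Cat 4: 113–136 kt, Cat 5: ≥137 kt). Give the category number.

3

ΔP = 1014 − 902 = 112 hPa.
V ≈ 6.2 × 112^0.603 = 6.2 × 17.21 ≈ 107 kt.
107 kt falls in the Category 3 band.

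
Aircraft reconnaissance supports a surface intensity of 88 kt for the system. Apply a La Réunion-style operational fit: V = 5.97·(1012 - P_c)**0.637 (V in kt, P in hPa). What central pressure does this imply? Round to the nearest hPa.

944 hPa

ΔP = (V / 5.97)^(1/0.637) = (88/5.97)^1.570.
88/5.97 = 14.740; 14.740^1.570 ≈ 68.30 hPa.
P_c = 1012 − 68.30 = 943.70 ≈ 944 hPa.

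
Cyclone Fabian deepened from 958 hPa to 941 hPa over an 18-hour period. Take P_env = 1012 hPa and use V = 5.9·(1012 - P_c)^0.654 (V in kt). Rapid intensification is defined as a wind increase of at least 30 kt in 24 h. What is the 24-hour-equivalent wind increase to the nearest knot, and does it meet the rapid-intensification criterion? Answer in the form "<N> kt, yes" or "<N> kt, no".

V₁: ΔP = 54, V ≈ 5.9 × 54^0.654 ≈ 80.14 kt.
V₂: ΔP = 71, V ≈ 5.9 × 71^0.654 ≈ 95.85 kt.
ΔV over 18 h = 15.71 kt → 24 h equivalent = 15.71 × 24/18 ≈ 20.95 kt.
21 kt < 30 kt ⇒ not rapid intensification.

21 kt, no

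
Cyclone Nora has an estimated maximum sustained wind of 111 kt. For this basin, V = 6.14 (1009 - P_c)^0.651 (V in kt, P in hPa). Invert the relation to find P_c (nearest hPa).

924 hPa

ΔP = (V / 6.14)^(1/0.651) = (111/6.14)^1.536.
111/6.14 = 18.078; 18.078^1.536 ≈ 85.33 hPa.
P_c = 1009 − 85.33 = 923.67 ≈ 924 hPa.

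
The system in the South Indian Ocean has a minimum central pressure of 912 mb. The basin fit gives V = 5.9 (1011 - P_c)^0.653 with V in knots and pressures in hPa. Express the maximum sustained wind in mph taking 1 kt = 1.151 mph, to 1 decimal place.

136.5 mph

ΔP = 1011 − 912 = 99 mb.
V ≈ 5.9 × 99^0.653 = 5.9 × 20.098 ≈ 118.577 kt.
118.577 × 1.151 ≈ 136.48 mph → 136.5 mph.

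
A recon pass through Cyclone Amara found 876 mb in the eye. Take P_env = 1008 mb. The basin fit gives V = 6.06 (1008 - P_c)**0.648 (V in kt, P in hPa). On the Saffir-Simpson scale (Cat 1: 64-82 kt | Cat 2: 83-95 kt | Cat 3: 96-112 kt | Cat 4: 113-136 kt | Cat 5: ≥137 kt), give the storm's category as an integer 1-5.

5

ΔP = 1008 − 876 = 132 mb.
V ≈ 6.06 × 132^0.648 = 6.06 × 23.67 ≈ 143 kt.
143 kt falls in the Category 5 band.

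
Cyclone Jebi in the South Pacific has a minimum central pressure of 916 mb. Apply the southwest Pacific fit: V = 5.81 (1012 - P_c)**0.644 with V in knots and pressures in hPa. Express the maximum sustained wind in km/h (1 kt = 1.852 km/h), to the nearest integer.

ΔP = 1012 − 916 = 96 mb.
V ≈ 5.81 × 96^0.644 = 5.81 × 18.905 ≈ 109.840 kt.
109.840 × 1.852 ≈ 203.42 km/h → 203 km/h.

203 km/h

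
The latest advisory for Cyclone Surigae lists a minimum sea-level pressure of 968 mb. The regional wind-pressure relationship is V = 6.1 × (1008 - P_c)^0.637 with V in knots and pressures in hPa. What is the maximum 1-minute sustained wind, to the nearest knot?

ΔP = 1008 − 968 = 40 mb.
40^0.637 ≈ 10.484.
V ≈ 6.1 × 10.484 ≈ 64.0 kt.

64 kt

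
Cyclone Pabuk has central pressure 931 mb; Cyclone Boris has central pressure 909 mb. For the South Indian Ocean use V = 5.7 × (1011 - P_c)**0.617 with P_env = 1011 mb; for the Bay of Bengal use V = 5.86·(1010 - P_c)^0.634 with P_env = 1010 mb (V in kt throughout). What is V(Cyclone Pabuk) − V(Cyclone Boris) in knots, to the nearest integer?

-24 kt

Cyclone Pabuk: ΔP = 80; V ≈ 5.7 × 80^0.617 ≈ 85.13 kt.
Cyclone Boris: ΔP = 101; V ≈ 5.86 × 101^0.634 ≈ 109.30 kt.
Difference ≈ 85.13 − 109.30 = -24.17 → -24 kt.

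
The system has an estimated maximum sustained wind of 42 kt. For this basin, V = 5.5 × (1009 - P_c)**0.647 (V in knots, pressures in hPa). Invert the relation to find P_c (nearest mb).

986 mb

ΔP = (V / 5.5)^(1/0.647) = (42/5.5)^1.546.
42/5.5 = 7.636; 7.636^1.546 ≈ 23.15 mb.
P_c = 1009 − 23.15 = 985.85 ≈ 986 mb.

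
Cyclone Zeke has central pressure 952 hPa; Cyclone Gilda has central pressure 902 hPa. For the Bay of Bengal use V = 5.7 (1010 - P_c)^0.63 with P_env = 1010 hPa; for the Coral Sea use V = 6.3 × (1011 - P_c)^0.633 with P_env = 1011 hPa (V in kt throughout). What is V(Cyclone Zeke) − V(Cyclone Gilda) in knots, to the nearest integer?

Cyclone Zeke: ΔP = 58; V ≈ 5.7 × 58^0.63 ≈ 73.59 kt.
Cyclone Gilda: ΔP = 109; V ≈ 6.3 × 109^0.633 ≈ 122.75 kt.
Difference ≈ 73.59 − 122.75 = -49.16 → -49 kt.

-49 kt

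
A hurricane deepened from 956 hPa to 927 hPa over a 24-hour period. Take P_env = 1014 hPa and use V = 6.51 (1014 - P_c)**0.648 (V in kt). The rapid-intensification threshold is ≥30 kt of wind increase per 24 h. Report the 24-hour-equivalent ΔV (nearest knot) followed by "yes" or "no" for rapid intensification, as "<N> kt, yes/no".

27 kt, no

V₁: ΔP = 58, V ≈ 6.51 × 58^0.648 ≈ 90.42 kt.
V₂: ΔP = 87, V ≈ 6.51 × 87^0.648 ≈ 117.60 kt.
ΔV over 24 h = 27.18 kt → 24 h equivalent = 27.18 × 24/24 ≈ 27.18 kt.
27 kt < 30 kt ⇒ not rapid intensification.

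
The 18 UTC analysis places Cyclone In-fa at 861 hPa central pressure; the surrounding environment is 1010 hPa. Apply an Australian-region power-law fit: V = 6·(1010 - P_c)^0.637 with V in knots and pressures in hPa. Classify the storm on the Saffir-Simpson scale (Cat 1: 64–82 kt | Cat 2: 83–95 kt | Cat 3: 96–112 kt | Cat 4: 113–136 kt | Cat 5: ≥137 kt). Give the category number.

ΔP = 1010 − 861 = 149 hPa.
V ≈ 6 × 149^0.637 = 6 × 24.23 ≈ 145 kt.
145 kt falls in the Category 5 band.

5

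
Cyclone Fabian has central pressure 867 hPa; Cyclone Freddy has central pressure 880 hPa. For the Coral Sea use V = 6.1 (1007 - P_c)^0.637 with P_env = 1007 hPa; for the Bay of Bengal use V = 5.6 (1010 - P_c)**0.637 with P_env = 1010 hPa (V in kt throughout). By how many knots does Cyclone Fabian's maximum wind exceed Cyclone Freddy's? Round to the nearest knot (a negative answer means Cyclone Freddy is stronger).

Cyclone Fabian: ΔP = 140; V ≈ 6.1 × 140^0.637 ≈ 142.04 kt.
Cyclone Freddy: ΔP = 130; V ≈ 5.6 × 130^0.637 ≈ 124.39 kt.
Difference ≈ 142.04 − 124.39 = 17.65 → 18 kt.

18 kt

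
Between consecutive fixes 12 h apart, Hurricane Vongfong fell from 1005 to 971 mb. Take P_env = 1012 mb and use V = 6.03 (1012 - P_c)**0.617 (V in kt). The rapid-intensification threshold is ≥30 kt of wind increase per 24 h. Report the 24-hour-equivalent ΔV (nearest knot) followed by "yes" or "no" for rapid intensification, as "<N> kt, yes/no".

V₁: ΔP = 7, V ≈ 6.03 × 7^0.617 ≈ 20.03 kt.
V₂: ΔP = 41, V ≈ 6.03 × 41^0.617 ≈ 59.62 kt.
ΔV over 12 h = 39.59 kt → 24 h equivalent = 39.59 × 24/12 ≈ 79.18 kt.
79 kt ≥ 30 kt ⇒ rapid intensification.

79 kt, yes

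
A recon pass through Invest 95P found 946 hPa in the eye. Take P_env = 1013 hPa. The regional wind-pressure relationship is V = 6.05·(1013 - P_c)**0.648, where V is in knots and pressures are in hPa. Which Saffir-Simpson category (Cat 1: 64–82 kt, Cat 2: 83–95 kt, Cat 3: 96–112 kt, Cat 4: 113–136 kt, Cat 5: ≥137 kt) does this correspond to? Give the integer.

2

ΔP = 1013 − 946 = 67 hPa.
V ≈ 6.05 × 67^0.648 = 6.05 × 15.25 ≈ 92 kt.
92 kt falls in the Category 2 band.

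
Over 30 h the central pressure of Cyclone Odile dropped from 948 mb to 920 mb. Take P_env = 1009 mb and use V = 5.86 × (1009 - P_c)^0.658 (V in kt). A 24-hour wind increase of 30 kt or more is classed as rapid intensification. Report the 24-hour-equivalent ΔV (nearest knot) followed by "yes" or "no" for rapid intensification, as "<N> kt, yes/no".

20 kt, no

V₁: ΔP = 61, V ≈ 5.86 × 61^0.658 ≈ 87.63 kt.
V₂: ΔP = 89, V ≈ 5.86 × 89^0.658 ≈ 112.36 kt.
ΔV over 30 h = 24.73 kt → 24 h equivalent = 24.73 × 24/30 ≈ 19.78 kt.
20 kt < 30 kt ⇒ not rapid intensification.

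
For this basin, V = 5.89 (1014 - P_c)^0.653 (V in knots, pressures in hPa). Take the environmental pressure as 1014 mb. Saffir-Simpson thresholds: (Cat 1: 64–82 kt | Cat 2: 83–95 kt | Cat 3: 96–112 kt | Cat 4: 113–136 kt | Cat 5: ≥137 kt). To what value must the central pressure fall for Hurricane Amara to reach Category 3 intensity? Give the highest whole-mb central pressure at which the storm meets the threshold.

942 mb

Category 3 begins at V = 96 kt.
Required ΔP = (96/5.89)^(1/0.653) = 16.299^1.531 ≈ 71.83 mb.
P_c ≤ 1014 − 71.83 = 942.17, so the highest integer P_c is 942 mb.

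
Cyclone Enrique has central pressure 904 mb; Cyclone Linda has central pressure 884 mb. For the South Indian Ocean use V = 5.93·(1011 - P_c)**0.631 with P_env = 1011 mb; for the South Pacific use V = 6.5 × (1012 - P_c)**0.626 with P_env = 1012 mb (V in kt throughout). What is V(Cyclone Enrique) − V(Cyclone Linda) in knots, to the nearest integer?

-22 kt

Cyclone Enrique: ΔP = 107; V ≈ 5.93 × 107^0.631 ≈ 113.13 kt.
Cyclone Linda: ΔP = 128; V ≈ 6.5 × 128^0.626 ≈ 135.53 kt.
Difference ≈ 113.13 − 135.53 = -22.40 → -22 kt.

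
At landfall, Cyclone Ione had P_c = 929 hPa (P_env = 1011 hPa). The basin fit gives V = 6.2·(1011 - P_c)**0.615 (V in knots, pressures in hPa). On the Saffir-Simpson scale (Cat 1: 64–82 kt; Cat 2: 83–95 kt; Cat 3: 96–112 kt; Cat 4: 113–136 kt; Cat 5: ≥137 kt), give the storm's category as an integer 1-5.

ΔP = 1011 − 929 = 82 hPa.
V ≈ 6.2 × 82^0.615 = 6.2 × 15.03 ≈ 93 kt.
93 kt falls in the Category 2 band.

2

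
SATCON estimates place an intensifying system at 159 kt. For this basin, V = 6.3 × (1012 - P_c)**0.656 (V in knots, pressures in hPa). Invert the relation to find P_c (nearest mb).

875 mb

ΔP = (V / 6.3)^(1/0.656) = (159/6.3)^1.524.
159/6.3 = 25.238; 25.238^1.524 ≈ 137.18 mb.
P_c = 1012 − 137.18 = 874.82 ≈ 875 mb.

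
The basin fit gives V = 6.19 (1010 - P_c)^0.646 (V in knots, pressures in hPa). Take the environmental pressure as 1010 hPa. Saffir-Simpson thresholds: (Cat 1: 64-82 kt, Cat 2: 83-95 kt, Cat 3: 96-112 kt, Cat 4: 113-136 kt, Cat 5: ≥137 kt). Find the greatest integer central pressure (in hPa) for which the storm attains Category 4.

Category 4 begins at V = 113 kt.
Required ΔP = (113/6.19)^(1/0.646) = 18.255^1.548 ≈ 89.66 hPa.
P_c ≤ 1010 − 89.66 = 920.34, so the highest integer P_c is 920 hPa.

920 hPa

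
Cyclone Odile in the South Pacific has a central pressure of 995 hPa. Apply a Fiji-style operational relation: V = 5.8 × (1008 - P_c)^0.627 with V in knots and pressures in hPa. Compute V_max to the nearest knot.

ΔP = 1008 − 995 = 13 hPa.
13^0.627 ≈ 4.994.
V ≈ 5.8 × 4.994 ≈ 29.0 kt.

29 kt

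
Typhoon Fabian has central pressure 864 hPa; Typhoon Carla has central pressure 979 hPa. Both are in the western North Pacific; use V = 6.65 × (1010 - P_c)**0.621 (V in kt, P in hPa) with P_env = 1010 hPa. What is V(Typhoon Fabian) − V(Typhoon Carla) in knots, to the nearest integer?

Typhoon Fabian: ΔP = 146; V ≈ 6.65 × 146^0.621 ≈ 146.85 kt.
Typhoon Carla: ΔP = 31; V ≈ 6.65 × 31^0.621 ≈ 56.10 kt.
Difference ≈ 146.85 − 56.10 = 90.75 → 91 kt.

91 kt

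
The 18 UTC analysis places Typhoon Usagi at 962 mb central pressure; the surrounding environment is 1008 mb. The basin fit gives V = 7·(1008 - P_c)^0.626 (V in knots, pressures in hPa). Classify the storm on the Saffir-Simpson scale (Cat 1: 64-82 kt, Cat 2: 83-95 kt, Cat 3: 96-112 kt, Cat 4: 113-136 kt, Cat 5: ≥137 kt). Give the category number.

ΔP = 1008 − 962 = 46 mb.
V ≈ 7 × 46^0.626 = 7 × 10.99 ≈ 77 kt.
77 kt falls in the Category 1 band.

1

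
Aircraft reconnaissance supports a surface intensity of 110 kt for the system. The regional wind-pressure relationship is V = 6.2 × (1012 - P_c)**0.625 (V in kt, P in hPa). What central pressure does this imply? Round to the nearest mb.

ΔP = (V / 6.2)^(1/0.625) = (110/6.2)^1.600.
110/6.2 = 17.742; 17.742^1.600 ≈ 99.63 mb.
P_c = 1012 − 99.63 = 912.37 ≈ 912 mb.

912 mb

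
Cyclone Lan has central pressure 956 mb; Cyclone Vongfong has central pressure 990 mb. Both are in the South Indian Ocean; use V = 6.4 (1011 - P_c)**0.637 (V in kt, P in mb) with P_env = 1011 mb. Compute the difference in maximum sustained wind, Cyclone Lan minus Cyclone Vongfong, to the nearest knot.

Cyclone Lan: ΔP = 55; V ≈ 6.4 × 55^0.637 ≈ 82.18 kt.
Cyclone Vongfong: ΔP = 21; V ≈ 6.4 × 21^0.637 ≈ 44.51 kt.
Difference ≈ 82.18 − 44.51 = 37.67 → 38 kt.

38 kt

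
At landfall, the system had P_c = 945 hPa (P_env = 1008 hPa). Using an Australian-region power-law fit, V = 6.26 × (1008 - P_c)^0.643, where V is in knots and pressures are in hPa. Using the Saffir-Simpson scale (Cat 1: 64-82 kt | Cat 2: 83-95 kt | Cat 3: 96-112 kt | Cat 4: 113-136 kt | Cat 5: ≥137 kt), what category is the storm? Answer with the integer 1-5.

2

ΔP = 1008 − 945 = 63 hPa.
V ≈ 6.26 × 63^0.643 = 6.26 × 14.35 ≈ 90 kt.
90 kt falls in the Category 2 band.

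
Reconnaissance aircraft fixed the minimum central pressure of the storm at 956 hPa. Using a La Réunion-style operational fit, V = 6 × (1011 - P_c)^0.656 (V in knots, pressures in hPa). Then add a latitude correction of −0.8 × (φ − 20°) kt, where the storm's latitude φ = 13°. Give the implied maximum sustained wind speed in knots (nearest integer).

ΔP = 1011 − 956 = 55 hPa.
55^0.656 ≈ 13.857.
V ≈ 6 × 13.857 ≈ 83.1 kt.
Latitude correction: −0.8 × (13 − 20) = 5.6 kt.
Corrected V ≈ 88.7 kt → 89 kt.

89 kt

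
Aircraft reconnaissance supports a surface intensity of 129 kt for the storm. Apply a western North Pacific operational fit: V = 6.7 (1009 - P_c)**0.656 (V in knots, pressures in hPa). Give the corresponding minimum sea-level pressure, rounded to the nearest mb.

ΔP = (V / 6.7)^(1/0.656) = (129/6.7)^1.524.
129/6.7 = 19.254; 19.254^1.524 ≈ 90.80 mb.
P_c = 1009 − 90.80 = 918.20 ≈ 918 mb.

918 mb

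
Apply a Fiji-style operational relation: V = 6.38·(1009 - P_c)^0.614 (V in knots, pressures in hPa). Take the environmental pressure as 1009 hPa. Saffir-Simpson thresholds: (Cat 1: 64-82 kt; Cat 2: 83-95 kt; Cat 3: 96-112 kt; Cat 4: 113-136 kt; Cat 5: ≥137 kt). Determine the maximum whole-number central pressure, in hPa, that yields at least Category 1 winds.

966 hPa

Category 1 begins at V = 64 kt.
Required ΔP = (64/6.38)^(1/0.614) = 10.031^1.629 ≈ 42.74 hPa.
P_c ≤ 1009 − 42.74 = 966.26, so the highest integer P_c is 966 hPa.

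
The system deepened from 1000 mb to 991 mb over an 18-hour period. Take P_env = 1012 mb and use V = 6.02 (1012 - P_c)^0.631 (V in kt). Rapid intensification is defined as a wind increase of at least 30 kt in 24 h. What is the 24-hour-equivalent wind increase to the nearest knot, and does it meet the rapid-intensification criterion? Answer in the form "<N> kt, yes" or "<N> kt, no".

16 kt, no

V₁: ΔP = 12, V ≈ 6.02 × 12^0.631 ≈ 28.88 kt.
V₂: ΔP = 21, V ≈ 6.02 × 21^0.631 ≈ 41.11 kt.
ΔV over 18 h = 12.23 kt → 24 h equivalent = 12.23 × 24/18 ≈ 16.31 kt.
16 kt < 30 kt ⇒ not rapid intensification.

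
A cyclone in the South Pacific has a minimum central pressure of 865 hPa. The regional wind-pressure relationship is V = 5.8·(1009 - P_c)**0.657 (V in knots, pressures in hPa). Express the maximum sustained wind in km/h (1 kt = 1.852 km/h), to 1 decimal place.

281.3 km/h

ΔP = 1009 − 865 = 144 hPa.
V ≈ 5.8 × 144^0.657 = 5.8 × 26.184 ≈ 151.870 kt.
151.870 × 1.852 ≈ 281.26 km/h → 281.3 km/h.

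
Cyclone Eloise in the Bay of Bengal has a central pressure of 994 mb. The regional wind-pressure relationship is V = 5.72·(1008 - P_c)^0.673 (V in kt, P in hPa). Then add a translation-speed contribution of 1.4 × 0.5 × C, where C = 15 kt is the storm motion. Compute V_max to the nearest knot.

ΔP = 1008 − 994 = 14 mb.
14^0.673 ≈ 5.907.
V ≈ 5.72 × 5.907 ≈ 33.8 kt.
Translation term: 1.4 × 0.5 × 15 = 10.5 kt.
Corrected V ≈ 44.3 kt → 44 kt.

44 kt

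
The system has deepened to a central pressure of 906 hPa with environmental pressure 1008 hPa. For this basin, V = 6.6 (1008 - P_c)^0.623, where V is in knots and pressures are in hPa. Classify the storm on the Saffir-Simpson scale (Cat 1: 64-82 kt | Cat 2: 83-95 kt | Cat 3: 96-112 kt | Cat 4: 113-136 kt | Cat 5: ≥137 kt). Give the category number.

ΔP = 1008 − 906 = 102 hPa.
V ≈ 6.6 × 102^0.623 = 6.6 × 17.84 ≈ 118 kt.
118 kt falls in the Category 4 band.

4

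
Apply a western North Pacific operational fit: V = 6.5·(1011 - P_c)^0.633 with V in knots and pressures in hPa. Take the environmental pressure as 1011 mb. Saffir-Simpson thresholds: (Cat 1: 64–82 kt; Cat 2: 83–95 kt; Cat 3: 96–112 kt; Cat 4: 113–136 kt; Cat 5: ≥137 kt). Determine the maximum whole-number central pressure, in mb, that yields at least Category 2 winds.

Category 2 begins at V = 83 kt.
Required ΔP = (83/6.5)^(1/0.633) = 12.769^1.580 ≈ 55.91 mb.
P_c ≤ 1011 − 55.91 = 955.09, so the highest integer P_c is 955 mb.

955 mb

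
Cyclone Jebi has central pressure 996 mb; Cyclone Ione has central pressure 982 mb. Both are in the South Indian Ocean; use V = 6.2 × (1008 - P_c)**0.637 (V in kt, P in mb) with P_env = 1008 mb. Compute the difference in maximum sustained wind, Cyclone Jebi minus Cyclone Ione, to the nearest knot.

-19 kt

Cyclone Jebi: ΔP = 12; V ≈ 6.2 × 12^0.637 ≈ 30.19 kt.
Cyclone Ione: ΔP = 26; V ≈ 6.2 × 26^0.637 ≈ 49.40 kt.
Difference ≈ 30.19 − 49.40 = -19.21 → -19 kt.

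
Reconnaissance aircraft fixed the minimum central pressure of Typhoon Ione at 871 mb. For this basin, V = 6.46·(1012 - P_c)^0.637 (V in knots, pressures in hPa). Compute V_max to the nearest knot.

ΔP = 1012 − 871 = 141 mb.
141^0.637 ≈ 23.391.
V ≈ 6.46 × 23.391 ≈ 151.1 kt.

151 kt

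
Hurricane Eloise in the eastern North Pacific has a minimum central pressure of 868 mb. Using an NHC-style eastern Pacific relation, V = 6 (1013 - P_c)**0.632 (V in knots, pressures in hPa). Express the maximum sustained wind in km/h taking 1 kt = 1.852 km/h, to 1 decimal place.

258.1 km/h

ΔP = 1013 − 868 = 145 mb.
V ≈ 6 × 145^0.632 = 6 × 23.227 ≈ 139.359 kt.
139.359 × 1.852 ≈ 258.09 km/h → 258.1 km/h.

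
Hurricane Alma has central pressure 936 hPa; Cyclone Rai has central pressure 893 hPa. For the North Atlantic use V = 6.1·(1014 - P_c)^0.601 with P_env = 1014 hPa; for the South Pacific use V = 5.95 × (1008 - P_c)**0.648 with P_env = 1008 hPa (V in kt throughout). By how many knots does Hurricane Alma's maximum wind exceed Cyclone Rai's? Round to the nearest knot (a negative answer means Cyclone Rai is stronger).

-45 kt

Hurricane Alma: ΔP = 78; V ≈ 6.1 × 78^0.601 ≈ 83.65 kt.
Cyclone Rai: ΔP = 115; V ≈ 5.95 × 115^0.648 ≈ 128.78 kt.
Difference ≈ 83.65 − 128.78 = -45.13 → -45 kt.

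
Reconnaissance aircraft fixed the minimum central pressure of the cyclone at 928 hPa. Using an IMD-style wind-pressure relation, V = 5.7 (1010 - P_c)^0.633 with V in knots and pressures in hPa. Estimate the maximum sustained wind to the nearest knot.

93 kt

ΔP = 1010 − 928 = 82 hPa.
82^0.633 ≈ 16.272.
V ≈ 5.7 × 16.272 ≈ 92.8 kt.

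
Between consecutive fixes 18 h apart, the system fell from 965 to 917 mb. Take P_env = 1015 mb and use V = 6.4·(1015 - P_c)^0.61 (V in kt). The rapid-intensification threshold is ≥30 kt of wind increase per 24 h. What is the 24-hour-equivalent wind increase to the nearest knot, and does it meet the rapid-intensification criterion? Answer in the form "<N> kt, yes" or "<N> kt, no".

V₁: ΔP = 50, V ≈ 6.4 × 50^0.61 ≈ 69.59 kt.
V₂: ΔP = 98, V ≈ 6.4 × 98^0.61 ≈ 104.91 kt.
ΔV over 18 h = 35.32 kt → 24 h equivalent = 35.32 × 24/18 ≈ 47.09 kt.
47 kt ≥ 30 kt ⇒ rapid intensification.

47 kt, yes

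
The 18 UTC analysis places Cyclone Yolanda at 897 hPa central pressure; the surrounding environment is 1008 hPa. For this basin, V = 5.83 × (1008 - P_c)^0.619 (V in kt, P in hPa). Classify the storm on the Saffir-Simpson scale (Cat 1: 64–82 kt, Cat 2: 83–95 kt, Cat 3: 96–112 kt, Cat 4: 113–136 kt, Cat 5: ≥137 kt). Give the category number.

3

ΔP = 1008 − 897 = 111 hPa.
V ≈ 5.83 × 111^0.619 = 5.83 × 18.45 ≈ 108 kt.
108 kt falls in the Category 3 band.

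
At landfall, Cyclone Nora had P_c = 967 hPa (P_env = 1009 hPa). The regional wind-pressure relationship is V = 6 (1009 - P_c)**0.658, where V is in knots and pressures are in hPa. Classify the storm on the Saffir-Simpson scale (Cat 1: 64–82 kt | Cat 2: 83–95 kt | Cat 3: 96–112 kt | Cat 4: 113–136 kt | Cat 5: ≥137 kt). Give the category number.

ΔP = 1009 − 967 = 42 hPa.
V ≈ 6 × 42^0.658 = 6 × 11.70 ≈ 70 kt.
70 kt falls in the Category 1 band.

1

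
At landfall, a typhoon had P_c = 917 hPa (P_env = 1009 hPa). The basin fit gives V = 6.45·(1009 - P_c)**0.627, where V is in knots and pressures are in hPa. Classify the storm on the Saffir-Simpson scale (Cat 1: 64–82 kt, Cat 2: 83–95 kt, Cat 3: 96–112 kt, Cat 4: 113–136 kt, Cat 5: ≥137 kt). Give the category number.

3

ΔP = 1009 − 917 = 92 hPa.
V ≈ 6.45 × 92^0.627 = 6.45 × 17.03 ≈ 110 kt.
110 kt falls in the Category 3 band.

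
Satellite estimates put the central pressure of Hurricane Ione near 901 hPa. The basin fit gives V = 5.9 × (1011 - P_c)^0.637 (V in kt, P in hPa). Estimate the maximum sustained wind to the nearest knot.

ΔP = 1011 − 901 = 110 hPa.
110^0.637 ≈ 19.969.
V ≈ 5.9 × 19.969 ≈ 117.8 kt.

118 kt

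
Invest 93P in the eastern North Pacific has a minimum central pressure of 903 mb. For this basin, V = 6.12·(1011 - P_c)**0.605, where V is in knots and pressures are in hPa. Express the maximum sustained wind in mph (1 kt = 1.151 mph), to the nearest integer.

120 mph

ΔP = 1011 − 903 = 108 mb.
V ≈ 6.12 × 108^0.605 = 6.12 × 16.991 ≈ 103.986 kt.
103.986 × 1.151 ≈ 119.69 mph → 120 mph.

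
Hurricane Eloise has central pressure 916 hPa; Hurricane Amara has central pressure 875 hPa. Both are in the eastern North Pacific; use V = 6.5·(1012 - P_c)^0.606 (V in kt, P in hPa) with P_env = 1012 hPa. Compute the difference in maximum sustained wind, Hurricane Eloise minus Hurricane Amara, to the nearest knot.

-25 kt

Hurricane Eloise: ΔP = 96; V ≈ 6.5 × 96^0.606 ≈ 103.32 kt.
Hurricane Amara: ΔP = 137; V ≈ 6.5 × 137^0.606 ≈ 128.16 kt.
Difference ≈ 103.32 − 128.16 = -24.84 → -25 kt.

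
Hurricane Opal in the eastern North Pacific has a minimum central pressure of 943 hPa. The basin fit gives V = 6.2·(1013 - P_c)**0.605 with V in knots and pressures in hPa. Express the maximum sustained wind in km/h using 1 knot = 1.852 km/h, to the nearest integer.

ΔP = 1013 − 943 = 70 hPa.
V ≈ 6.2 × 70^0.605 = 6.2 × 13.070 ≈ 81.036 kt.
81.036 × 1.852 ≈ 150.08 km/h → 150 km/h.

150 km/h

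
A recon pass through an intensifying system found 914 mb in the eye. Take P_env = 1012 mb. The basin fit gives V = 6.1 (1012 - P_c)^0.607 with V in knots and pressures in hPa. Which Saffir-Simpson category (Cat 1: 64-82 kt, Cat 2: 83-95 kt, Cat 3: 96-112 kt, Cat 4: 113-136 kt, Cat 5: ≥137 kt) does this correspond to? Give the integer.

ΔP = 1012 − 914 = 98 mb.
V ≈ 6.1 × 98^0.607 = 6.1 × 16.17 ≈ 99 kt.
99 kt falls in the Category 3 band.

3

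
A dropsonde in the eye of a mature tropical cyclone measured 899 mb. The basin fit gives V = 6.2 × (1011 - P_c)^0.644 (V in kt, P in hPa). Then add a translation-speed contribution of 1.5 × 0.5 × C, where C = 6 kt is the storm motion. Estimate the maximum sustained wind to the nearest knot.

134 kt

ΔP = 1011 − 899 = 112 mb.
112^0.644 ≈ 20.878.
V ≈ 6.2 × 20.878 ≈ 129.4 kt.
Translation term: 1.5 × 0.5 × 6 = 4.5 kt.
Corrected V ≈ 133.9 kt → 134 kt.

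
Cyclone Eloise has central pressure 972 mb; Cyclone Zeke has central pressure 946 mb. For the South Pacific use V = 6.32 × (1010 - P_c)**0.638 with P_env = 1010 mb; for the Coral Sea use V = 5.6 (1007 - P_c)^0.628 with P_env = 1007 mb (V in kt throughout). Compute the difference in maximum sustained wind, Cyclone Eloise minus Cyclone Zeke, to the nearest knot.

Cyclone Eloise: ΔP = 38; V ≈ 6.32 × 38^0.638 ≈ 64.36 kt.
Cyclone Zeke: ΔP = 61; V ≈ 5.6 × 61^0.628 ≈ 74.02 kt.
Difference ≈ 64.36 − 74.02 = -9.66 → -10 kt.

-10 kt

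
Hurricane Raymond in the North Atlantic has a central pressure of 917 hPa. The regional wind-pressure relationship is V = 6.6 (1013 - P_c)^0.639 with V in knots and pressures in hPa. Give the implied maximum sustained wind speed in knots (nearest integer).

ΔP = 1013 − 917 = 96 hPa.
96^0.639 ≈ 18.479.
V ≈ 6.6 × 18.479 ≈ 122.0 kt.

122 kt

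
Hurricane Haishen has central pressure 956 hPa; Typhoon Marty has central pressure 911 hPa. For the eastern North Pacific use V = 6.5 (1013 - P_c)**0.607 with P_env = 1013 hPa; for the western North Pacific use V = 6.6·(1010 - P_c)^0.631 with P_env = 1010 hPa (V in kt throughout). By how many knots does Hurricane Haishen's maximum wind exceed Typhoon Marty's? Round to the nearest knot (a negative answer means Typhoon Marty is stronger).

Hurricane Haishen: ΔP = 57; V ≈ 6.5 × 57^0.607 ≈ 75.64 kt.
Typhoon Marty: ΔP = 99; V ≈ 6.6 × 99^0.631 ≈ 119.89 kt.
Difference ≈ 75.64 − 119.89 = -44.25 → -44 kt.

-44 kt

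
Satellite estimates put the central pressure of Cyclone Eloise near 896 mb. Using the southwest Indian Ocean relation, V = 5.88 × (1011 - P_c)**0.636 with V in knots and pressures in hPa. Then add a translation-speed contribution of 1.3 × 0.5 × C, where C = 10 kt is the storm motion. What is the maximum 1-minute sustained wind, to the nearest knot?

ΔP = 1011 − 896 = 115 mb.
115^0.636 ≈ 20.446.
V ≈ 5.88 × 20.446 ≈ 120.2 kt.
Translation term: 1.3 × 0.5 × 10 = 6.5 kt.
Corrected V ≈ 126.7 kt → 127 kt.

127 kt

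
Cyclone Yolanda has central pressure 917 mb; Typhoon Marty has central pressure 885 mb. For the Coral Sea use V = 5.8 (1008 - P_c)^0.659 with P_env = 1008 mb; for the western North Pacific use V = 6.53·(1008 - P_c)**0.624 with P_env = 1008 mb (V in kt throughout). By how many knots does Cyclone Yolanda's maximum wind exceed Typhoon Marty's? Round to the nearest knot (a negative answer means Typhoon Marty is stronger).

-18 kt

Cyclone Yolanda: ΔP = 91; V ≈ 5.8 × 91^0.659 ≈ 113.35 kt.
Typhoon Marty: ΔP = 123; V ≈ 6.53 × 123^0.624 ≈ 131.53 kt.
Difference ≈ 113.35 − 131.53 = -18.18 → -18 kt.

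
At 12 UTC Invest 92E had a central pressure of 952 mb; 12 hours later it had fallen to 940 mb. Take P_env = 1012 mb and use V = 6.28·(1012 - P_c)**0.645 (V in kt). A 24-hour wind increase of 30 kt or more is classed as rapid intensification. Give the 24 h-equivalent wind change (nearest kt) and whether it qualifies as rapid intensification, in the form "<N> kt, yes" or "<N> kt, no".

V₁: ΔP = 60, V ≈ 6.28 × 60^0.645 ≈ 88.08 kt.
V₂: ΔP = 72, V ≈ 6.28 × 72^0.645 ≈ 99.07 kt.
ΔV over 12 h = 10.99 kt → 24 h equivalent = 10.99 × 24/12 ≈ 21.98 kt.
22 kt < 30 kt ⇒ not rapid intensification.

22 kt, no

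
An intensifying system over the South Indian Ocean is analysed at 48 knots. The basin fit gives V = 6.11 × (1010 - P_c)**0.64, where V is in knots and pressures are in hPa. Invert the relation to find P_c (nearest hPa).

ΔP = (V / 6.11)^(1/0.64) = (48/6.11)^1.562.
48/6.11 = 7.856; 7.856^1.562 ≈ 25.05 hPa.
P_c = 1010 − 25.05 = 984.95 ≈ 985 hPa.

985 hPa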